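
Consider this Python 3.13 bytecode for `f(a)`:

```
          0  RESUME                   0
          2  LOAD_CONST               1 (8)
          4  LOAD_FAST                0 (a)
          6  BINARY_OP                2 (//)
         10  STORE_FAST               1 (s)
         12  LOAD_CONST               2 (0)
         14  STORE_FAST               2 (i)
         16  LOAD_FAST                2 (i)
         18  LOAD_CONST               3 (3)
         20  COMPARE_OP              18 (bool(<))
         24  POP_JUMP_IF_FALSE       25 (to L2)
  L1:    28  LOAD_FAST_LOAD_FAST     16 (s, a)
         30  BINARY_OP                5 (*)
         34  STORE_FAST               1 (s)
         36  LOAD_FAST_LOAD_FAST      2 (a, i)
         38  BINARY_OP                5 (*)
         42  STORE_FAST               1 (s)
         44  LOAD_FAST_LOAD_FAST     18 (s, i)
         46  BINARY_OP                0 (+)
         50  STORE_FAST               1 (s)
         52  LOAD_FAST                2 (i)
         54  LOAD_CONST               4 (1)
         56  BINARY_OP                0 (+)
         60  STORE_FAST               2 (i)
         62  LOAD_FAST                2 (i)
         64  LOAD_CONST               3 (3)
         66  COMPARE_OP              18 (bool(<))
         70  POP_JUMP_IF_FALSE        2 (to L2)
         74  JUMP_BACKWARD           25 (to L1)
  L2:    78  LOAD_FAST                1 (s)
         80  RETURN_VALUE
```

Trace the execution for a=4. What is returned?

10

LOAD_CONST → push 8. Stack: [8]
LOAD_FAST a → push 4. Stack: [8, 4]
BINARY_OP // → 8 // 4 = 2. Stack: [2]
STORE_FAST s → s=2. Stack: []
LOAD_CONST → push 0. Stack: [0]
STORE_FAST i → i=0. Stack: []
LOAD_FAST i → push 0. Stack: [0]
LOAD_CONST → push 3. Stack: [0, 3]
COMPARE_OP bool(<) → 0 vs 3 = True. Stack: [True]
POP_JUMP_IF_FALSE → pop True; no jump. Stack: []
LOAD_FAST_LOAD_FAST s,a → push 2,4. Stack: [2, 4]
BINARY_OP * → 2 * 4 = 8. Stack: [8]
STORE_FAST s → s=8. Stack: []
LOAD_FAST_LOAD_FAST a,i → push 4,0. Stack: [4, 0]
BINARY_OP * → 4 * 0 = 0. Stack: [0]
STORE_FAST s → s=0. Stack: []
LOAD_FAST_LOAD_FAST s,i → push 0,0. Stack: [0, 0]
BINARY_OP + → 0 + 0 = 0. Stack: [0]
STORE_FAST s → s=0. Stack: []
LOAD_FAST i → push 0. Stack: [0]
LOAD_CONST → push 1. Stack: [0, 1]
BINARY_OP + → 0 + 1 = 1. Stack: [1]
STORE_FAST i → i=1. Stack: []
LOAD_FAST i → push 1. Stack: [1]
LOAD_CONST → push 3. Stack: [1, 3]
COMPARE_OP bool(<) → 1 vs 3 = True. Stack: [True]
POP_JUMP_IF_FALSE → pop True; no jump. Stack: []
LOAD_FAST_LOAD_FAST s,a → push 0,4. Stack: [0, 4]
BINARY_OP * → 0 * 4 = 0. Stack: [0]
STORE_FAST s → s=0. Stack: []
LOAD_FAST_LOAD_FAST a,i → push 4,1. Stack: [4, 1]
BINARY_OP * → 4 * 1 = 4. Stack: [4]
STORE_FAST s → s=4. Stack: []
LOAD_FAST_LOAD_FAST s,i → push 4,1. Stack: [4, 1]
BINARY_OP + → 4 + 1 = 5. Stack: [5]
STORE_FAST s → s=5. Stack: []
LOAD_FAST i → push 1. Stack: [1]
LOAD_CONST → push 1. Stack: [1, 1]
BINARY_OP + → 1 + 1 = 2. Stack: [2]
STORE_FAST i → i=2. Stack: []
LOAD_FAST i → push 2. Stack: [2]
LOAD_CONST → push 3. Stack: [2, 3]
COMPARE_OP bool(<) → 2 vs 3 = True. Stack: [True]
POP_JUMP_IF_FALSE → pop True; no jump. Stack: []
LOAD_FAST_LOAD_FAST s,a → push 5,4. Stack: [5, 4]
BINARY_OP * → 5 * 4 = 20. Stack: [20]
STORE_FAST s → s=20. Stack: []
LOAD_FAST_LOAD_FAST a,i → push 4,2. Stack: [4, 2]
BINARY_OP * → 4 * 2 = 8. Stack: [8]
STORE_FAST s → s=8. Stack: []
LOAD_FAST_LOAD_FAST s,i → push 8,2. Stack: [8, 2]
BINARY_OP + → 8 + 2 = 10. Stack: [10]
STORE_FAST s → s=10. Stack: []
LOAD_FAST i → push 2. Stack: [2]
LOAD_CONST → push 1. Stack: [2, 1]
BINARY_OP + → 2 + 1 = 3. Stack: [3]
STORE_FAST i → i=3. Stack: []
LOAD_FAST i → push 3. Stack: [3]
LOAD_CONST → push 3. Stack: [3, 3]
COMPARE_OP bool(<) → 3 vs 3 = False. Stack: [False]
POP_JUMP_IF_FALSE → pop False; jump. Stack: []
LOAD_FAST s → push 10. Stack: [10]
RETURN_VALUE → return 10.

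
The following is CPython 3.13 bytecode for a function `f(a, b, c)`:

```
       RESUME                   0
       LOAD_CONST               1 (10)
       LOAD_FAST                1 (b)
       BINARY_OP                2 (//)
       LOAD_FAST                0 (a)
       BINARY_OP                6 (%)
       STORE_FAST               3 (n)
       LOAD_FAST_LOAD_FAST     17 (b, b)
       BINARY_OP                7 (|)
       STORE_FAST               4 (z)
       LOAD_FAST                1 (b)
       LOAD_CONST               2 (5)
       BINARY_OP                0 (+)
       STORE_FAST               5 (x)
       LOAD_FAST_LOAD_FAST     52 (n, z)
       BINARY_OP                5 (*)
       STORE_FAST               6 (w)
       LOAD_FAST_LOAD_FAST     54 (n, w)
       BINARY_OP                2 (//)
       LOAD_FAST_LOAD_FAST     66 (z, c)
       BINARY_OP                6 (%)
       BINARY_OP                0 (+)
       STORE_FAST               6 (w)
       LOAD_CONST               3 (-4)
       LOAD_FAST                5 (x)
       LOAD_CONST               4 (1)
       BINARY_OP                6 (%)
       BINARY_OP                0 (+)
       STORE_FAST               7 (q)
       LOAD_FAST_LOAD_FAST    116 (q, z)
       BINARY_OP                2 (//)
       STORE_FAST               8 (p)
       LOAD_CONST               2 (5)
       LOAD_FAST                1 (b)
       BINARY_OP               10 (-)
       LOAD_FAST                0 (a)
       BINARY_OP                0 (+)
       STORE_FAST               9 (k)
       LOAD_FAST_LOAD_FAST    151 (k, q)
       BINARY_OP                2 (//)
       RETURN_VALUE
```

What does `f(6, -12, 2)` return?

-6

LOAD_CONST → push 10. Stack: [10]
LOAD_FAST b → push -12. Stack: [10, -12]
BINARY_OP // → 10 // -12 = -1. Stack: [-1]
LOAD_FAST a → push 6. Stack: [-1, 6]
BINARY_OP % → -1 % 6 = 5. Stack: [5]
STORE_FAST n → n=5. Stack: []
LOAD_FAST_LOAD_FAST b,b → push -12,-12. Stack: [-12, -12]
BINARY_OP | → -12 | -12 = -12. Stack: [-12]
STORE_FAST z → z=-12. Stack: []
LOAD_FAST b → push -12. Stack: [-12]
LOAD_CONST → push 5. Stack: [-12, 5]
BINARY_OP + → -12 + 5 = -7. Stack: [-7]
STORE_FAST x → x=-7. Stack: []
LOAD_FAST_LOAD_FAST n,z → push 5,-12. Stack: [5, -12]
BINARY_OP * → 5 * -12 = -60. Stack: [-60]
STORE_FAST w → w=-60. Stack: []
LOAD_FAST_LOAD_FAST n,w → push 5,-60. Stack: [5, -60]
BINARY_OP // → 5 // -60 = -1. Stack: [-1]
LOAD_FAST_LOAD_FAST z,c → push -12,2. Stack: [-1, -12, 2]
BINARY_OP % → -12 % 2 = 0. Stack: [-1, 0]
BINARY_OP + → -1 + 0 = -1. Stack: [-1]
STORE_FAST w → w=-1. Stack: []
LOAD_CONST → push -4. Stack: [-4]
LOAD_FAST x → push -7. Stack: [-4, -7]
LOAD_CONST → push 1. Stack: [-4, -7, 1]
BINARY_OP % → -7 % 1 = 0. Stack: [-4, 0]
BINARY_OP + → -4 + 0 = -4. Stack: [-4]
STORE_FAST q → q=-4. Stack: []
LOAD_FAST_LOAD_FAST q,z → push -4,-12. Stack: [-4, -12]
BINARY_OP // → -4 // -12 = 0. Stack: [0]
STORE_FAST p → p=0. Stack: []
LOAD_CONST → push 5. Stack: [5]
LOAD_FAST b → push -12. Stack: [5, -12]
BINARY_OP - → 5 - -12 = 17. Stack: [17]
LOAD_FAST a → push 6. Stack: [17, 6]
BINARY_OP + → 17 + 6 = 23. Stack: [23]
STORE_FAST k → k=23. Stack: []
LOAD_FAST_LOAD_FAST k,q → push 23,-4. Stack: [23, -4]
BINARY_OP // → 23 // -4 = -6. Stack: [-6]
RETURN_VALUE → return -6.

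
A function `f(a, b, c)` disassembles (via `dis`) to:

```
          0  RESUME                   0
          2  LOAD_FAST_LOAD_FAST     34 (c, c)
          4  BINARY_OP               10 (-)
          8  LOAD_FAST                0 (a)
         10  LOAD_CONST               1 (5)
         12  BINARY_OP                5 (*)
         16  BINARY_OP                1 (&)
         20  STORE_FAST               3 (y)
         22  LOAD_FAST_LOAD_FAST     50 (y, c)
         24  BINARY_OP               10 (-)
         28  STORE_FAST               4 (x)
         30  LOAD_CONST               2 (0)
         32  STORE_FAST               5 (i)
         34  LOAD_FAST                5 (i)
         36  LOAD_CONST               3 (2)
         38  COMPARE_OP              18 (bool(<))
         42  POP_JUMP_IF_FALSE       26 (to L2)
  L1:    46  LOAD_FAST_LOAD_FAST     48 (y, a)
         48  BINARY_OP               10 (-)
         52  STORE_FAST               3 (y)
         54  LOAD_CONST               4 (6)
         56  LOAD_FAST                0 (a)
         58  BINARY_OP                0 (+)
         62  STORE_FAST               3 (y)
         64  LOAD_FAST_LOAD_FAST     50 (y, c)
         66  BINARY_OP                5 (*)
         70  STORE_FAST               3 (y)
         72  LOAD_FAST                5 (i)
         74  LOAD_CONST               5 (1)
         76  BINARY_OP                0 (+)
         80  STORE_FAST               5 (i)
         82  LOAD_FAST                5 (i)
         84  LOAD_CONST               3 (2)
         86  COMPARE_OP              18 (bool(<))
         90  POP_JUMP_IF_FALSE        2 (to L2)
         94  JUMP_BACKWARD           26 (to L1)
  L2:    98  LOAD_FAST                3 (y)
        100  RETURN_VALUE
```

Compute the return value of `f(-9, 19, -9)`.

LOAD_FAST_LOAD_FAST c,c → push -9,-9. Stack: [-9, -9]
BINARY_OP - → -9 - -9 = 0. Stack: [0]
LOAD_FAST a → push -9. Stack: [0, -9]
LOAD_CONST → push 5. Stack: [0, -9, 5]
BINARY_OP * → -9 * 5 = -45. Stack: [0, -45]
BINARY_OP & → 0 & -45 = 0. Stack: [0]
STORE_FAST y → y=0. Stack: []
LOAD_FAST_LOAD_FAST y,c → push 0,-9. Stack: [0, -9]
BINARY_OP - → 0 - -9 = 9. Stack: [9]
STORE_FAST x → x=9. Stack: []
LOAD_CONST → push 0. Stack: [0]
STORE_FAST i → i=0. Stack: []
LOAD_FAST i → push 0. Stack: [0]
LOAD_CONST → push 2. Stack: [0, 2]
COMPARE_OP bool(<) → 0 vs 2 = True. Stack: [True]
POP_JUMP_IF_FALSE → pop True; no jump. Stack: []
LOAD_FAST_LOAD_FAST y,a → push 0,-9. Stack: [0, -9]
BINARY_OP - → 0 - -9 = 9. Stack: [9]
STORE_FAST y → y=9. Stack: []
LOAD_CONST → push 6. Stack: [6]
LOAD_FAST a → push -9. Stack: [6, -9]
BINARY_OP + → 6 + -9 = -3. Stack: [-3]
STORE_FAST y → y=-3. Stack: []
LOAD_FAST_LOAD_FAST y,c → push -3,-9. Stack: [-3, -9]
BINARY_OP * → -3 * -9 = 27. Stack: [27]
STORE_FAST y → y=27. Stack: []
LOAD_FAST i → push 0. Stack: [0]
LOAD_CONST → push 1. Stack: [0, 1]
BINARY_OP + → 0 + 1 = 1. Stack: [1]
STORE_FAST i → i=1. Stack: []
LOAD_FAST i → push 1. Stack: [1]
LOAD_CONST → push 2. Stack: [1, 2]
COMPARE_OP bool(<) → 1 vs 2 = True. Stack: [True]
POP_JUMP_IF_FALSE → pop True; no jump. Stack: []
LOAD_FAST_LOAD_FAST y,a → push 27,-9. Stack: [27, -9]
BINARY_OP - → 27 - -9 = 36. Stack: [36]
STORE_FAST y → y=36. Stack: []
LOAD_CONST → push 6. Stack: [6]
LOAD_FAST a → push -9. Stack: [6, -9]
BINARY_OP + → 6 + -9 = -3. Stack: [-3]
STORE_FAST y → y=-3. Stack: []
LOAD_FAST_LOAD_FAST y,c → push -3,-9. Stack: [-3, -9]
BINARY_OP * → -3 * -9 = 27. Stack: [27]
STORE_FAST y → y=27. Stack: []
LOAD_FAST i → push 1. Stack: [1]
LOAD_CONST → push 1. Stack: [1, 1]
BINARY_OP + → 1 + 1 = 2. Stack: [2]
STORE_FAST i → i=2. Stack: []
LOAD_FAST i → push 2. Stack: [2]
LOAD_CONST → push 2. Stack: [2, 2]
COMPARE_OP bool(<) → 2 vs 2 = False. Stack: [False]
POP_JUMP_IF_FALSE → pop False; jump. Stack: []
LOAD_FAST y → push 27. Stack: [27]
RETURN_VALUE → return 27.

27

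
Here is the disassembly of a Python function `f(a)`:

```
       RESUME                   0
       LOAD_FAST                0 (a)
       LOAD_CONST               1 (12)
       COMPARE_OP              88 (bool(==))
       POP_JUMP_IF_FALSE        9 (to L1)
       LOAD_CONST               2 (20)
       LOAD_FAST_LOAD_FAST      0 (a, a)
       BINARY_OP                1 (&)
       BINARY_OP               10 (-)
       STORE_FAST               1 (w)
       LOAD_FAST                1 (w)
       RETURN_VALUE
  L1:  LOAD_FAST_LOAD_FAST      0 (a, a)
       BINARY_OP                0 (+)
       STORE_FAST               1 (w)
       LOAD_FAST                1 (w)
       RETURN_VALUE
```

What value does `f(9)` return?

LOAD_FAST a → push 9. Stack: [9]
LOAD_CONST → push 12. Stack: [9, 12]
COMPARE_OP bool(==) → 9 vs 12 = False. Stack: [False]
POP_JUMP_IF_FALSE → pop False; jump. Stack: []
LOAD_FAST_LOAD_FAST a,a → push 9,9. Stack: [9, 9]
BINARY_OP + → 9 + 9 = 18. Stack: [18]
STORE_FAST w → w=18. Stack: []
LOAD_FAST w → push 18. Stack: [18]
RETURN_VALUE → return 18.

18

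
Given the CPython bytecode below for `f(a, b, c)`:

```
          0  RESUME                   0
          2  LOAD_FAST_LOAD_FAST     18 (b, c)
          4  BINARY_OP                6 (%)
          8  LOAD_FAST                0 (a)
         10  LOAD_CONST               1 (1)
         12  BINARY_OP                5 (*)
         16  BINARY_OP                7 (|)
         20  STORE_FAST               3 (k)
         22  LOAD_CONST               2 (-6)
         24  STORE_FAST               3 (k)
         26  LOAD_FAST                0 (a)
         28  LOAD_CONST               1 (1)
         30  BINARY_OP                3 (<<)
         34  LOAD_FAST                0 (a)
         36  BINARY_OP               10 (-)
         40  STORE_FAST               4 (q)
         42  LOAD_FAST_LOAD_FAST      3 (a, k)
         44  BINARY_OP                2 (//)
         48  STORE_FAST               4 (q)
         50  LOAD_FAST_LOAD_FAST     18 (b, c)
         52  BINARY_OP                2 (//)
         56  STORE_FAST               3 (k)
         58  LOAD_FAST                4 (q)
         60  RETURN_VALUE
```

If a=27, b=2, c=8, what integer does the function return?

LOAD_FAST_LOAD_FAST b,c → push 2,8. Stack: [2, 8]
BINARY_OP % → 2 % 8 = 2. Stack: [2]
LOAD_FAST a → push 27. Stack: [2, 27]
LOAD_CONST → push 1. Stack: [2, 27, 1]
BINARY_OP * → 27 * 1 = 27. Stack: [2, 27]
BINARY_OP | → 2 | 27 = 27. Stack: [27]
STORE_FAST k → k=27. Stack: []
LOAD_CONST → push -6. Stack: [-6]
STORE_FAST k → k=-6. Stack: []
LOAD_FAST a → push 27. Stack: [27]
LOAD_CONST → push 1. Stack: [27, 1]
BINARY_OP << → 27 << 1 = 54. Stack: [54]
LOAD_FAST a → push 27. Stack: [54, 27]
BINARY_OP - → 54 - 27 = 27. Stack: [27]
STORE_FAST q → q=27. Stack: []
LOAD_FAST_LOAD_FAST a,k → push 27,-6. Stack: [27, -6]
BINARY_OP // → 27 // -6 = -5. Stack: [-5]
STORE_FAST q → q=-5. Stack: []
LOAD_FAST_LOAD_FAST b,c → push 2,8. Stack: [2, 8]
BINARY_OP // → 2 // 8 = 0. Stack: [0]
STORE_FAST k → k=0. Stack: []
LOAD_FAST q → push -5. Stack: [-5]
RETURN_VALUE → return -5.

-5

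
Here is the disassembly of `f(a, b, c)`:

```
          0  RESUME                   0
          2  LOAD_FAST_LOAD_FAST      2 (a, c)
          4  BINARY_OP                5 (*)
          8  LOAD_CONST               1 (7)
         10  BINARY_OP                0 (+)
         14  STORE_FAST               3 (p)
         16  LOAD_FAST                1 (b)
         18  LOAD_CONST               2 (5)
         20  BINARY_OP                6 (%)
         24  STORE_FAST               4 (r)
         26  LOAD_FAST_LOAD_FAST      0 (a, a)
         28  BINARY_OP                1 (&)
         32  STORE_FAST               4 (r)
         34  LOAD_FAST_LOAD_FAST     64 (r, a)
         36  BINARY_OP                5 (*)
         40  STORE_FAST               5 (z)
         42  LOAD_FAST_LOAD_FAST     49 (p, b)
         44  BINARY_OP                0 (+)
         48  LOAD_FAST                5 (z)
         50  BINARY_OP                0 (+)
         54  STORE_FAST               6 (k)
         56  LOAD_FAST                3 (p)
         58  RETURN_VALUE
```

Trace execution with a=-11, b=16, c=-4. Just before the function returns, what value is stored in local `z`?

LOAD_FAST_LOAD_FAST a,c → push -11,-4. Stack: [-11, -4]
BINARY_OP * → -11 * -4 = 44. Stack: [44]
LOAD_CONST → push 7. Stack: [44, 7]
BINARY_OP + → 44 + 7 = 51. Stack: [51]
STORE_FAST p → p=51. Stack: []
LOAD_FAST b → push 16. Stack: [16]
LOAD_CONST → push 5. Stack: [16, 5]
BINARY_OP % → 16 % 5 = 1. Stack: [1]
STORE_FAST r → r=1. Stack: []
LOAD_FAST_LOAD_FAST a,a → push -11,-11. Stack: [-11, -11]
BINARY_OP & → -11 & -11 = -11. Stack: [-11]
STORE_FAST r → r=-11. Stack: []
LOAD_FAST_LOAD_FAST r,a → push -11,-11. Stack: [-11, -11]
BINARY_OP * → -11 * -11 = 121. Stack: [121]
STORE_FAST z → z=121. Stack: []
LOAD_FAST_LOAD_FAST p,b → push 51,16. Stack: [51, 16]
BINARY_OP + → 51 + 16 = 67. Stack: [67]
LOAD_FAST z → push 121. Stack: [67, 121]
BINARY_OP + → 67 + 121 = 188. Stack: [188]
STORE_FAST k → k=188. Stack: []
LOAD_FAST p → push 51. Stack: [51]
RETURN_VALUE → return 51.

121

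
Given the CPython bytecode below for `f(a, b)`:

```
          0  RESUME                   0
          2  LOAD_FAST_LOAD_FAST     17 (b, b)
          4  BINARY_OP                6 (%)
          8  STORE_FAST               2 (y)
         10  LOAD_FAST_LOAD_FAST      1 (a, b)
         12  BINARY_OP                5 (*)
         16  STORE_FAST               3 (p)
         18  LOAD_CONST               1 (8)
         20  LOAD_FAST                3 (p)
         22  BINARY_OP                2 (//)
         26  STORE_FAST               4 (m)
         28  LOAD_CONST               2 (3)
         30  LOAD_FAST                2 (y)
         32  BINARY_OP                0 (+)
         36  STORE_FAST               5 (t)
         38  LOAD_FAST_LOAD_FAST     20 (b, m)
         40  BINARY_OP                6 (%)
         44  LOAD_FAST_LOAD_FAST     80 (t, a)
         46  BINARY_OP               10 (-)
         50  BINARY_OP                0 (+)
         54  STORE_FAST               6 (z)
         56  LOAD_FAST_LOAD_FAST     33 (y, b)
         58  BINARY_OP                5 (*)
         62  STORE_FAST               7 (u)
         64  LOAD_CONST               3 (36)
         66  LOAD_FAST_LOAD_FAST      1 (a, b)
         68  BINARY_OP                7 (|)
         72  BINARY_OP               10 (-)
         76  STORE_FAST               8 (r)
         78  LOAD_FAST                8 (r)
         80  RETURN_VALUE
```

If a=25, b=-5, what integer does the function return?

41

LOAD_FAST_LOAD_FAST b,b → push -5,-5. Stack: [-5, -5]
BINARY_OP % → -5 % -5 = 0. Stack: [0]
STORE_FAST y → y=0. Stack: []
LOAD_FAST_LOAD_FAST a,b → push 25,-5. Stack: [25, -5]
BINARY_OP * → 25 * -5 = -125. Stack: [-125]
STORE_FAST p → p=-125. Stack: []
LOAD_CONST → push 8. Stack: [8]
LOAD_FAST p → push -125. Stack: [8, -125]
BINARY_OP // → 8 // -125 = -1. Stack: [-1]
STORE_FAST m → m=-1. Stack: []
LOAD_CONST → push 3. Stack: [3]
LOAD_FAST y → push 0. Stack: [3, 0]
BINARY_OP + → 3 + 0 = 3. Stack: [3]
STORE_FAST t → t=3. Stack: []
LOAD_FAST_LOAD_FAST b,m → push -5,-1. Stack: [-5, -1]
BINARY_OP % → -5 % -1 = 0. Stack: [0]
LOAD_FAST_LOAD_FAST t,a → push 3,25. Stack: [0, 3, 25]
BINARY_OP - → 3 - 25 = -22. Stack: [0, -22]
BINARY_OP + → 0 + -22 = -22. Stack: [-22]
STORE_FAST z → z=-22. Stack: []
LOAD_FAST_LOAD_FAST y,b → push 0,-5. Stack: [0, -5]
BINARY_OP * → 0 * -5 = 0. Stack: [0]
STORE_FAST u → u=0. Stack: []
LOAD_CONST → push 36. Stack: [36]
LOAD_FAST_LOAD_FAST a,b → push 25,-5. Stack: [36, 25, -5]
BINARY_OP | → 25 | -5 = -5. Stack: [36, -5]
BINARY_OP - → 36 - -5 = 41. Stack: [41]
STORE_FAST r → r=41. Stack: []
LOAD_FAST r → push 41. Stack: [41]
RETURN_VALUE → return 41.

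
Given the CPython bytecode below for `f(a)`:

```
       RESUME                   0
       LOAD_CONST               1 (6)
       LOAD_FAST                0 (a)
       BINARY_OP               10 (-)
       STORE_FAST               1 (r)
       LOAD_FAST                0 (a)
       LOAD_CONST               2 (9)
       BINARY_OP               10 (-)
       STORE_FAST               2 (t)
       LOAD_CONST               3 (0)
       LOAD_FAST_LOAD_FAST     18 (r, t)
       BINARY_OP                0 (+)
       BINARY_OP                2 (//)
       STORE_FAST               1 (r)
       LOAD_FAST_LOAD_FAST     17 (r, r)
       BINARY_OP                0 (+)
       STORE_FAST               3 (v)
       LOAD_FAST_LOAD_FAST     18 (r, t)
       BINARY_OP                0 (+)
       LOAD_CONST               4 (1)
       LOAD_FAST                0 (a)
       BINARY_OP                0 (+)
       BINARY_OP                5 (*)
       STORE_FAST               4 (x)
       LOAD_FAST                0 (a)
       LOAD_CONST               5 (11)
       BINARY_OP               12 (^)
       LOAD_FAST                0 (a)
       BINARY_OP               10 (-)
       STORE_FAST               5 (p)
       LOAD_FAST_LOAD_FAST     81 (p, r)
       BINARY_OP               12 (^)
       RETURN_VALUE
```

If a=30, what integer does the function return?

LOAD_CONST → push 6. Stack: [6]
LOAD_FAST a → push 30. Stack: [6, 30]
BINARY_OP - → 6 - 30 = -24. Stack: [-24]
STORE_FAST r → r=-24. Stack: []
LOAD_FAST a → push 30. Stack: [30]
LOAD_CONST → push 9. Stack: [30, 9]
BINARY_OP - → 30 - 9 = 21. Stack: [21]
STORE_FAST t → t=21. Stack: []
LOAD_CONST → push 0. Stack: [0]
LOAD_FAST_LOAD_FAST r,t → push -24,21. Stack: [0, -24, 21]
BINARY_OP + → -24 + 21 = -3. Stack: [0, -3]
BINARY_OP // → 0 // -3 = 0. Stack: [0]
STORE_FAST r → r=0. Stack: []
LOAD_FAST_LOAD_FAST r,r → push 0,0. Stack: [0, 0]
BINARY_OP + → 0 + 0 = 0. Stack: [0]
STORE_FAST v → v=0. Stack: []
LOAD_FAST_LOAD_FAST r,t → push 0,21. Stack: [0, 21]
BINARY_OP + → 0 + 21 = 21. Stack: [21]
LOAD_CONST → push 1. Stack: [21, 1]
LOAD_FAST a → push 30. Stack: [21, 1, 30]
BINARY_OP + → 1 + 30 = 31. Stack: [21, 31]
BINARY_OP * → 21 * 31 = 651. Stack: [651]
STORE_FAST x → x=651. Stack: []
LOAD_FAST a → push 30. Stack: [30]
LOAD_CONST → push 11. Stack: [30, 11]
BINARY_OP ^ → 30 ^ 11 = 21. Stack: [21]
LOAD_FAST a → push 30. Stack: [21, 30]
BINARY_OP - → 21 - 30 = -9. Stack: [-9]
STORE_FAST p → p=-9. Stack: []
LOAD_FAST_LOAD_FAST p,r → push -9,0. Stack: [-9, 0]
BINARY_OP ^ → -9 ^ 0 = -9. Stack: [-9]
RETURN_VALUE → return -9.

-9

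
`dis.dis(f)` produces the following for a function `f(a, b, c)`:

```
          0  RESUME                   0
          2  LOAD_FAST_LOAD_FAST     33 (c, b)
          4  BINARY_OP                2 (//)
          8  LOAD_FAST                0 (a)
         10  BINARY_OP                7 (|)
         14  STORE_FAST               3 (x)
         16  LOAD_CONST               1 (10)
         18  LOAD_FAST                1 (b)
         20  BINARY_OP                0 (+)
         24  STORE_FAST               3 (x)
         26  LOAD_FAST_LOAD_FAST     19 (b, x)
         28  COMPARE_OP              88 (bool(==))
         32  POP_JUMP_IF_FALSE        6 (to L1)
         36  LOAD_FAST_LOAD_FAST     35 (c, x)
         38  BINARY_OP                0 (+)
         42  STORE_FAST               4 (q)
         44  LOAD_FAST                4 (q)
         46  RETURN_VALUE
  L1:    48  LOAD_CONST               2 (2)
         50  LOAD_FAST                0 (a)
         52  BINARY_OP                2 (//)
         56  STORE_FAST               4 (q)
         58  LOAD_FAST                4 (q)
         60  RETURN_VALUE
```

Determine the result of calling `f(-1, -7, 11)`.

LOAD_FAST_LOAD_FAST c,b → push 11,-7. Stack: [11, -7]
BINARY_OP // → 11 // -7 = -2. Stack: [-2]
LOAD_FAST a → push -1. Stack: [-2, -1]
BINARY_OP | → -2 | -1 = -1. Stack: [-1]
STORE_FAST x → x=-1. Stack: []
LOAD_CONST → push 10. Stack: [10]
LOAD_FAST b → push -7. Stack: [10, -7]
BINARY_OP + → 10 + -7 = 3. Stack: [3]
STORE_FAST x → x=3. Stack: []
LOAD_FAST_LOAD_FAST b,x → push -7,3. Stack: [-7, 3]
COMPARE_OP bool(==) → -7 vs 3 = False. Stack: [False]
POP_JUMP_IF_FALSE → pop False; jump. Stack: []
LOAD_CONST → push 2. Stack: [2]
LOAD_FAST a → push -1. Stack: [2, -1]
BINARY_OP // → 2 // -1 = -2. Stack: [-2]
STORE_FAST q → q=-2. Stack: []
LOAD_FAST q → push -2. Stack: [-2]
RETURN_VALUE → return -2.

-2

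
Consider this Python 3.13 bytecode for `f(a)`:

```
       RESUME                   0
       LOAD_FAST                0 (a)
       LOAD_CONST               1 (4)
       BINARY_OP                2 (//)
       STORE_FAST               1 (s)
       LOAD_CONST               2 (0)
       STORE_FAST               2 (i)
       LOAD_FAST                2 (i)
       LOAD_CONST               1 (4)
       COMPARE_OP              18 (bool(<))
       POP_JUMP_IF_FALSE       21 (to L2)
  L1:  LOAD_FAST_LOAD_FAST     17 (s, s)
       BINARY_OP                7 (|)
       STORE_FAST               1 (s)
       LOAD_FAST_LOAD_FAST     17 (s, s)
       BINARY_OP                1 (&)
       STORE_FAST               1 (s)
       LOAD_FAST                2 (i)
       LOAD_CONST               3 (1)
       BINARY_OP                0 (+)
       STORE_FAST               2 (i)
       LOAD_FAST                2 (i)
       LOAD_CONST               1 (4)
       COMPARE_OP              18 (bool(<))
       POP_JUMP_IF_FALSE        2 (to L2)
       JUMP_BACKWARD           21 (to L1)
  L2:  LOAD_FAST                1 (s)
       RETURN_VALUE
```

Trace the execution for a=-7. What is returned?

LOAD_FAST a → push -7
LOAD_CONST → push 4
BINARY_OP // → -7 // 4 = -2
STORE_FAST s → s=-2
LOAD_CONST → push 0
STORE_FAST i → i=0
LOAD_FAST i → push 0
LOAD_CONST → push 4
COMPARE_OP bool(<) → 0 vs 4 = True
POP_JUMP_IF_FALSE → pop True; no jump
LOAD_FAST_LOAD_FAST s,s → push -2,-2
BINARY_OP | → -2 | -2 = -2
STORE_FAST s → s=-2
LOAD_FAST_LOAD_FAST s,s → push -2,-2
BINARY_OP & → -2 & -2 = -2
STORE_FAST s → s=-2
LOAD_FAST i → push 0
LOAD_CONST → push 1
BINARY_OP + → 0 + 1 = 1
STORE_FAST i → i=1
LOAD_FAST i → push 1
LOAD_CONST → push 4
COMPARE_OP bool(<) → 1 vs 4 = True
POP_JUMP_IF_FALSE → pop True; no jump
LOAD_FAST_LOAD_FAST s,s → push -2,-2
BINARY_OP | → -2 | -2 = -2
STORE_FAST s → s=-2
LOAD_FAST_LOAD_FAST s,s → push -2,-2
BINARY_OP & → -2 & -2 = -2
STORE_FAST s → s=-2
LOAD_FAST i → push 1
LOAD_CONST → push 1
BINARY_OP + → 1 + 1 = 2
STORE_FAST i → i=2
LOAD_FAST i → push 2
LOAD_CONST → push 4
COMPARE_OP bool(<) → 2 vs 4 = True
POP_JUMP_IF_FALSE → pop True; no jump
LOAD_FAST_LOAD_FAST s,s → push -2,-2
BINARY_OP | → -2 | -2 = -2
STORE_FAST s → s=-2
LOAD_FAST_LOAD_FAST s,s → push -2,-2
BINARY_OP & → -2 & -2 = -2
STORE_FAST s → s=-2
LOAD_FAST i → push 2
LOAD_CONST → push 1
BINARY_OP + → 2 + 1 = 3
STORE_FAST i → i=3
LOAD_FAST i → push 3
LOAD_CONST → push 4
COMPARE_OP bool(<) → 3 vs 4 = True
POP_JUMP_IF_FALSE → pop True; no jump
LOAD_FAST_LOAD_FAST s,s → push -2,-2
BINARY_OP | → -2 | -2 = -2
STORE_FAST s → s=-2
LOAD_FAST_LOAD_FAST s,s → push -2,-2
BINARY_OP & → -2 & -2 = -2
STORE_FAST s → s=-2
LOAD_FAST i → push 3
LOAD_CONST → push 1
BINARY_OP + → 3 + 1 = 4
STORE_FAST i → i=4
LOAD_FAST i → push 4
LOAD_CONST → push 4
COMPARE_OP bool(<) → 4 vs 4 = False
POP_JUMP_IF_FALSE → pop False; jump
LOAD_FAST s → push -2
RETURN_VALUE → return -2.

-2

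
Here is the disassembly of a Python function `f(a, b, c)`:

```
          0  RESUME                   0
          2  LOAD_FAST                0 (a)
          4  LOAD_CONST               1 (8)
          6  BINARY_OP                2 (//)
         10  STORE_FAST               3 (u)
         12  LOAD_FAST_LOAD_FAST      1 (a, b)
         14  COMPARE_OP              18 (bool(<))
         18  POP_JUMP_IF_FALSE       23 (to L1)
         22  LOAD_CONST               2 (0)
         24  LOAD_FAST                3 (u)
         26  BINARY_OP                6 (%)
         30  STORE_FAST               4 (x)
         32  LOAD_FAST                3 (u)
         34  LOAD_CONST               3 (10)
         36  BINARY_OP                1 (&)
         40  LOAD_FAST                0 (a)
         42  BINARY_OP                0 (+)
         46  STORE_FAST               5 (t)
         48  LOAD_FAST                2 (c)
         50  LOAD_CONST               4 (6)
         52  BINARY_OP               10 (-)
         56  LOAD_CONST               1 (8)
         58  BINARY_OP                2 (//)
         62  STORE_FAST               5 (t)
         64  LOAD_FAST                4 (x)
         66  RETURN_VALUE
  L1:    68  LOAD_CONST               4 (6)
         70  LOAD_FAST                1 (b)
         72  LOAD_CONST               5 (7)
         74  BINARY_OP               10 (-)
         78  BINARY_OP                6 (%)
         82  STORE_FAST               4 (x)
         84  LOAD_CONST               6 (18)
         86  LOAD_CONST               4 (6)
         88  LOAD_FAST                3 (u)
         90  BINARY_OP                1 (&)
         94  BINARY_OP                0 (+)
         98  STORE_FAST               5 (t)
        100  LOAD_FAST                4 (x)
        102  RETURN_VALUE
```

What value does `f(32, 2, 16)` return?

LOAD_FAST a → push 32. Stack: [32]
LOAD_CONST → push 8. Stack: [32, 8]
BINARY_OP // → 32 // 8 = 4. Stack: [4]
STORE_FAST u → u=4. Stack: []
LOAD_FAST_LOAD_FAST a,b → push 32,2. Stack: [32, 2]
COMPARE_OP bool(<) → 32 vs 2 = False. Stack: [False]
POP_JUMP_IF_FALSE → pop False; jump. Stack: []
LOAD_CONST → push 6. Stack: [6]
LOAD_FAST b → push 2. Stack: [6, 2]
LOAD_CONST → push 7. Stack: [6, 2, 7]
BINARY_OP - → 2 - 7 = -5. Stack: [6, -5]
BINARY_OP % → 6 % -5 = -4. Stack: [-4]
STORE_FAST x → x=-4. Stack: []
LOAD_CONST → push 18. Stack: [18]
LOAD_CONST → push 6. Stack: [18, 6]
LOAD_FAST u → push 4. Stack: [18, 6, 4]
BINARY_OP & → 6 & 4 = 4. Stack: [18, 4]
BINARY_OP + → 18 + 4 = 22. Stack: [22]
STORE_FAST t → t=22. Stack: []
LOAD_FAST x → push -4. Stack: [-4]
RETURN_VALUE → return -4.

-4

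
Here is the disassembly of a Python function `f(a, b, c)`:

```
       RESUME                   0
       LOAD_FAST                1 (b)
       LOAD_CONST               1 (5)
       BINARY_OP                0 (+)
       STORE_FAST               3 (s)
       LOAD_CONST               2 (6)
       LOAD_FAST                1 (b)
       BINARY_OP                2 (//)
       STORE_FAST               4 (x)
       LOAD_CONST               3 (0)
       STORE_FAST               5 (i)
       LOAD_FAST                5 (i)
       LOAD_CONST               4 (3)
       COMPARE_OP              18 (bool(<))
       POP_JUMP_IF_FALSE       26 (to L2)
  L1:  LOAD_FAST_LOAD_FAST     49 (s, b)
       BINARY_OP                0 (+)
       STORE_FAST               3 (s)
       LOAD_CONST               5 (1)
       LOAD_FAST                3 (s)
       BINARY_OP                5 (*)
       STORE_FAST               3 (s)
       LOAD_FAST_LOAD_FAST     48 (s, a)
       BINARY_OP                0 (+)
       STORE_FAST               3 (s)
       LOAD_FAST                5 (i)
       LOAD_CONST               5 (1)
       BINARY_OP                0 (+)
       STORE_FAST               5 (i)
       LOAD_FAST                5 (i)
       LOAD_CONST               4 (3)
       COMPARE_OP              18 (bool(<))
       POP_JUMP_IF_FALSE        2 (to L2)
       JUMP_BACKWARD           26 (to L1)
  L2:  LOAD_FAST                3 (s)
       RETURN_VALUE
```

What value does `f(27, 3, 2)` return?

98

LOAD_FAST b → push 3
LOAD_CONST → push 5
BINARY_OP + → 3 + 5 = 8
STORE_FAST s → s=8
LOAD_CONST → push 6
LOAD_FAST b → push 3
BINARY_OP // → 6 // 3 = 2
STORE_FAST x → x=2
LOAD_CONST → push 0
STORE_FAST i → i=0
LOAD_FAST i → push 0
LOAD_CONST → push 3
COMPARE_OP bool(<) → 0 vs 3 = True
POP_JUMP_IF_FALSE → pop True; no jump
LOAD_FAST_LOAD_FAST s,b → push 8,3
BINARY_OP + → 8 + 3 = 11
STORE_FAST s → s=11
LOAD_CONST → push 1
LOAD_FAST s → push 11
BINARY_OP * → 1 * 11 = 11
STORE_FAST s → s=11
LOAD_FAST_LOAD_FAST s,a → push 11,27
BINARY_OP + → 11 + 27 = 38
STORE_FAST s → s=38
LOAD_FAST i → push 0
LOAD_CONST → push 1
BINARY_OP + → 0 + 1 = 1
STORE_FAST i → i=1
LOAD_FAST i → push 1
LOAD_CONST → push 3
COMPARE_OP bool(<) → 1 vs 3 = True
POP_JUMP_IF_FALSE → pop True; no jump
LOAD_FAST_LOAD_FAST s,b → push 38,3
BINARY_OP + → 38 + 3 = 41
STORE_FAST s → s=41
LOAD_CONST → push 1
LOAD_FAST s → push 41
BINARY_OP * → 1 * 41 = 41
STORE_FAST s → s=41
LOAD_FAST_LOAD_FAST s,a → push 41,27
BINARY_OP + → 41 + 27 = 68
STORE_FAST s → s=68
LOAD_FAST i → push 1
LOAD_CONST → push 1
BINARY_OP + → 1 + 1 = 2
STORE_FAST i → i=2
LOAD_FAST i → push 2
LOAD_CONST → push 3
COMPARE_OP bool(<) → 2 vs 3 = True
POP_JUMP_IF_FALSE → pop True; no jump
LOAD_FAST_LOAD_FAST s,b → push 68,3
BINARY_OP + → 68 + 3 = 71
STORE_FAST s → s=71
LOAD_CONST → push 1
LOAD_FAST s → push 71
BINARY_OP * → 1 * 71 = 71
STORE_FAST s → s=71
LOAD_FAST_LOAD_FAST s,a → push 71,27
BINARY_OP + → 71 + 27 = 98
STORE_FAST s → s=98
LOAD_FAST i → push 2
LOAD_CONST → push 1
BINARY_OP + → 2 + 1 = 3
STORE_FAST i → i=3
LOAD_FAST i → push 3
LOAD_CONST → push 3
COMPARE_OP bool(<) → 3 vs 3 = False
POP_JUMP_IF_FALSE → pop False; jump
LOAD_FAST s → push 98
RETURN_VALUE → return 98.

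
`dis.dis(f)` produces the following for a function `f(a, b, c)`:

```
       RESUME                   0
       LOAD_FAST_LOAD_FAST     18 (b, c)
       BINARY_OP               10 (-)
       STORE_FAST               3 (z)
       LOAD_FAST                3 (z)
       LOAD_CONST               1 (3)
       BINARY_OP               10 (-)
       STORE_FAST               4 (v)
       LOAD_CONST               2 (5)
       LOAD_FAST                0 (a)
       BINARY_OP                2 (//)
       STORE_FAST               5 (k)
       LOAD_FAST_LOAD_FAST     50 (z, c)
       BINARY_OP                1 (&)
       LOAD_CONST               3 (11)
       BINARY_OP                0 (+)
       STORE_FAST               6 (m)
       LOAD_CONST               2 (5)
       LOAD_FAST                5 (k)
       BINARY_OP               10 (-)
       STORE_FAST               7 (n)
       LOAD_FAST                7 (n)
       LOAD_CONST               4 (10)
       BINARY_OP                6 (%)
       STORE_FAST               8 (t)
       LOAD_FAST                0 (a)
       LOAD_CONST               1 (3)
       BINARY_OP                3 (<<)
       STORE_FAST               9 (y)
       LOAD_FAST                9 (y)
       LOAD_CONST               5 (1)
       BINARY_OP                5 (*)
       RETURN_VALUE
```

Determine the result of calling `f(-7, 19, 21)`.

LOAD_FAST_LOAD_FAST b,c → push 19,21. Stack: [19, 21]
BINARY_OP - → 19 - 21 = -2. Stack: [-2]
STORE_FAST z → z=-2. Stack: []
LOAD_FAST z → push -2. Stack: [-2]
LOAD_CONST → push 3. Stack: [-2, 3]
BINARY_OP - → -2 - 3 = -5. Stack: [-5]
STORE_FAST v → v=-5. Stack: []
LOAD_CONST → push 5. Stack: [5]
LOAD_FAST a → push -7. Stack: [5, -7]
BINARY_OP // → 5 // -7 = -1. Stack: [-1]
STORE_FAST k → k=-1. Stack: []
LOAD_FAST_LOAD_FAST z,c → push -2,21. Stack: [-2, 21]
BINARY_OP & → -2 & 21 = 20. Stack: [20]
LOAD_CONST → push 11. Stack: [20, 11]
BINARY_OP + → 20 + 11 = 31. Stack: [31]
STORE_FAST m → m=31. Stack: []
LOAD_CONST → push 5. Stack: [5]
LOAD_FAST k → push -1. Stack: [5, -1]
BINARY_OP - → 5 - -1 = 6. Stack: [6]
STORE_FAST n → n=6. Stack: []
LOAD_FAST n → push 6. Stack: [6]
LOAD_CONST → push 10. Stack: [6, 10]
BINARY_OP % → 6 % 10 = 6. Stack: [6]
STORE_FAST t → t=6. Stack: []
LOAD_FAST a → push -7. Stack: [-7]
LOAD_CONST → push 3. Stack: [-7, 3]
BINARY_OP << → -7 << 3 = -56. Stack: [-56]
STORE_FAST y → y=-56. Stack: []
LOAD_FAST y → push -56. Stack: [-56]
LOAD_CONST → push 1. Stack: [-56, 1]
BINARY_OP * → -56 * 1 = -56. Stack: [-56]
RETURN_VALUE → return -56.

-56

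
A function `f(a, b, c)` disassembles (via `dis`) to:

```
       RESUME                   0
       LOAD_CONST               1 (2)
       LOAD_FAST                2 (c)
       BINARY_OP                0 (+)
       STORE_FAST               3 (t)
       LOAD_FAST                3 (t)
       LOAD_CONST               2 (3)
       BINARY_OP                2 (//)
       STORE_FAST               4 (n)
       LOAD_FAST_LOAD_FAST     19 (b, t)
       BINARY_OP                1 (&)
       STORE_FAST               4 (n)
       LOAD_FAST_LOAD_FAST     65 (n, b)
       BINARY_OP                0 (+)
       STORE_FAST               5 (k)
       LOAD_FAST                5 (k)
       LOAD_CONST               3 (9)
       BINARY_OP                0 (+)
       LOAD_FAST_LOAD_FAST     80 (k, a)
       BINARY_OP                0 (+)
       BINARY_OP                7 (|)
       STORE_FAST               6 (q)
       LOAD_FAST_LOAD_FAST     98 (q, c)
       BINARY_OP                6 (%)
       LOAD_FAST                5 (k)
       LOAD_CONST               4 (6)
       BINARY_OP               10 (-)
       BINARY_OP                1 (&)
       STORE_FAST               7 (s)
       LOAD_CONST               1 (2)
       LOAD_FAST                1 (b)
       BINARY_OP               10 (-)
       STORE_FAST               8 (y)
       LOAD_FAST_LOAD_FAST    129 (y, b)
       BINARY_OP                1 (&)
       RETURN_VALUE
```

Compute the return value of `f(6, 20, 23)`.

LOAD_CONST → push 2. Stack: [2]
LOAD_FAST c → push 23. Stack: [2, 23]
BINARY_OP + → 2 + 23 = 25. Stack: [25]
STORE_FAST t → t=25. Stack: []
LOAD_FAST t → push 25. Stack: [25]
LOAD_CONST → push 3. Stack: [25, 3]
BINARY_OP // → 25 // 3 = 8. Stack: [8]
STORE_FAST n → n=8. Stack: []
LOAD_FAST_LOAD_FAST b,t → push 20,25. Stack: [20, 25]
BINARY_OP & → 20 & 25 = 16. Stack: [16]
STORE_FAST n → n=16. Stack: []
LOAD_FAST_LOAD_FAST n,b → push 16,20. Stack: [16, 20]
BINARY_OP + → 16 + 20 = 36. Stack: [36]
STORE_FAST k → k=36. Stack: []
LOAD_FAST k → push 36. Stack: [36]
LOAD_CONST → push 9. Stack: [36, 9]
BINARY_OP + → 36 + 9 = 45. Stack: [45]
LOAD_FAST_LOAD_FAST k,a → push 36,6. Stack: [45, 36, 6]
BINARY_OP + → 36 + 6 = 42. Stack: [45, 42]
BINARY_OP | → 45 | 42 = 47. Stack: [47]
STORE_FAST q → q=47. Stack: []
LOAD_FAST_LOAD_FAST q,c → push 47,23. Stack: [47, 23]
BINARY_OP % → 47 % 23 = 1. Stack: [1]
LOAD_FAST k → push 36. Stack: [1, 36]
LOAD_CONST → push 6. Stack: [1, 36, 6]
BINARY_OP - → 36 - 6 = 30. Stack: [1, 30]
BINARY_OP & → 1 & 30 = 0. Stack: [0]
STORE_FAST s → s=0. Stack: []
LOAD_CONST → push 2. Stack: [2]
LOAD_FAST b → push 20. Stack: [2, 20]
BINARY_OP - → 2 - 20 = -18. Stack: [-18]
STORE_FAST y → y=-18. Stack: []
LOAD_FAST_LOAD_FAST y,b → push -18,20. Stack: [-18, 20]
BINARY_OP & → -18 & 20 = 4. Stack: [4]
RETURN_VALUE → return 4.

4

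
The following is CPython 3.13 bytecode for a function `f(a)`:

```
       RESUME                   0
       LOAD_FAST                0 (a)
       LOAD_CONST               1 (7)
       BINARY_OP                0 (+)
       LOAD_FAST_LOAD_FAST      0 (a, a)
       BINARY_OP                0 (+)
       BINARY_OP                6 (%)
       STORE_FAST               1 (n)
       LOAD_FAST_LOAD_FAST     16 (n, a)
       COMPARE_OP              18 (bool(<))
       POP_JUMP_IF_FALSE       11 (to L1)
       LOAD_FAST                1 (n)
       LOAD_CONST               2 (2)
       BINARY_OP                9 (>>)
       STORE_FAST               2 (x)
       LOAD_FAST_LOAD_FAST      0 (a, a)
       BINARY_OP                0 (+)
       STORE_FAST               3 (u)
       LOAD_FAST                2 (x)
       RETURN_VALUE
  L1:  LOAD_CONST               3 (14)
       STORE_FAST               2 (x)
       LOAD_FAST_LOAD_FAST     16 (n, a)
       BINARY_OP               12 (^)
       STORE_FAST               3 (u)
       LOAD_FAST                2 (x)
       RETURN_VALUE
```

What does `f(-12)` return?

14

LOAD_FAST a → push -12. Stack: [-12]
LOAD_CONST → push 7. Stack: [-12, 7]
BINARY_OP + → -12 + 7 = -5. Stack: [-5]
LOAD_FAST_LOAD_FAST a,a → push -12,-12. Stack: [-5, -12, -12]
BINARY_OP + → -12 + -12 = -24. Stack: [-5, -24]
BINARY_OP % → -5 % -24 = -5. Stack: [-5]
STORE_FAST n → n=-5. Stack: []
LOAD_FAST_LOAD_FAST n,a → push -5,-12. Stack: [-5, -12]
COMPARE_OP bool(<) → -5 vs -12 = False. Stack: [False]
POP_JUMP_IF_FALSE → pop False; jump. Stack: []
LOAD_CONST → push 14. Stack: [14]
STORE_FAST x → x=14. Stack: []
LOAD_FAST_LOAD_FAST n,a → push -5,-12. Stack: [-5, -12]
BINARY_OP ^ → -5 ^ -12 = 15. Stack: [15]
STORE_FAST u → u=15. Stack: []
LOAD_FAST x → push 14. Stack: [14]
RETURN_VALUE → return 14.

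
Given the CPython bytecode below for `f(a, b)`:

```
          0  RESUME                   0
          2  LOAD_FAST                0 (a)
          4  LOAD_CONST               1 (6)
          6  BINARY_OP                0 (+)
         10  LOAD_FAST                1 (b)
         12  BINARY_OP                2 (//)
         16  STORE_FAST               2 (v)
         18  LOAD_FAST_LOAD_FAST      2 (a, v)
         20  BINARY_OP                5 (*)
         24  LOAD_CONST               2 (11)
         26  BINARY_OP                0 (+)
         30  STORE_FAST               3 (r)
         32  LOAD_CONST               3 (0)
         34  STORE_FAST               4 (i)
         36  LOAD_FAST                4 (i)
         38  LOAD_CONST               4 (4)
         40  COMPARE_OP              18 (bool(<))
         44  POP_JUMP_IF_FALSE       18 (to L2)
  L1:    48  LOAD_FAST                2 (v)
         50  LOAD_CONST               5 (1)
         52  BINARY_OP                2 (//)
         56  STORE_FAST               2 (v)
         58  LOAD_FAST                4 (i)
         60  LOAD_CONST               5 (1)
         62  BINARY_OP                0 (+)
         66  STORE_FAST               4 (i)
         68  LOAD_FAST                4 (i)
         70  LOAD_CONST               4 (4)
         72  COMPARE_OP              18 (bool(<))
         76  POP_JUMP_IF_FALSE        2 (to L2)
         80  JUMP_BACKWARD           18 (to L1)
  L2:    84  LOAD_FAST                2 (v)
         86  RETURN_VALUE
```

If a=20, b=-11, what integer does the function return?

LOAD_FAST a → push 20. Stack: [20]
LOAD_CONST → push 6. Stack: [20, 6]
BINARY_OP + → 20 + 6 = 26. Stack: [26]
LOAD_FAST b → push -11. Stack: [26, -11]
BINARY_OP // → 26 // -11 = -3. Stack: [-3]
STORE_FAST v → v=-3. Stack: []
LOAD_FAST_LOAD_FAST a,v → push 20,-3. Stack: [20, -3]
BINARY_OP * → 20 * -3 = -60. Stack: [-60]
LOAD_CONST → push 11. Stack: [-60, 11]
BINARY_OP + → -60 + 11 = -49. Stack: [-49]
STORE_FAST r → r=-49. Stack: []
LOAD_CONST → push 0. Stack: [0]
STORE_FAST i → i=0. Stack: []
LOAD_FAST i → push 0. Stack: [0]
LOAD_CONST → push 4. Stack: [0, 4]
COMPARE_OP bool(<) → 0 vs 4 = True. Stack: [True]
POP_JUMP_IF_FALSE → pop True; no jump. Stack: []
LOAD_FAST v → push -3. Stack: [-3]
LOAD_CONST → push 1. Stack: [-3, 1]
BINARY_OP // → -3 // 1 = -3. Stack: [-3]
STORE_FAST v → v=-3. Stack: []
LOAD_FAST i → push 0. Stack: [0]
LOAD_CONST → push 1. Stack: [0, 1]
BINARY_OP + → 0 + 1 = 1. Stack: [1]
STORE_FAST i → i=1. Stack: []
LOAD_FAST i → push 1. Stack: [1]
LOAD_CONST → push 4. Stack: [1, 4]
COMPARE_OP bool(<) → 1 vs 4 = True. Stack: [True]
POP_JUMP_IF_FALSE → pop True; no jump. Stack: []
LOAD_FAST v → push -3. Stack: [-3]
LOAD_CONST → push 1. Stack: [-3, 1]
BINARY_OP // → -3 // 1 = -3. Stack: [-3]
STORE_FAST v → v=-3. Stack: []
LOAD_FAST i → push 1. Stack: [1]
LOAD_CONST → push 1. Stack: [1, 1]
BINARY_OP + → 1 + 1 = 2. Stack: [2]
STORE_FAST i → i=2. Stack: []
LOAD_FAST i → push 2. Stack: [2]
LOAD_CONST → push 4. Stack: [2, 4]
COMPARE_OP bool(<) → 2 vs 4 = True. Stack: [True]
POP_JUMP_IF_FALSE → pop True; no jump. Stack: []
LOAD_FAST v → push -3. Stack: [-3]
LOAD_CONST → push 1. Stack: [-3, 1]
BINARY_OP // → -3 // 1 = -3. Stack: [-3]
STORE_FAST v → v=-3. Stack: []
LOAD_FAST i → push 2. Stack: [2]
LOAD_CONST → push 1. Stack: [2, 1]
BINARY_OP + → 2 + 1 = 3. Stack: [3]
STORE_FAST i → i=3. Stack: []
LOAD_FAST i → push 3. Stack: [3]
LOAD_CONST → push 4. Stack: [3, 4]
COMPARE_OP bool(<) → 3 vs 4 = True. Stack: [True]
POP_JUMP_IF_FALSE → pop True; no jump. Stack: []
LOAD_FAST v → push -3. Stack: [-3]
LOAD_CONST → push 1. Stack: [-3, 1]
BINARY_OP // → -3 // 1 = -3. Stack: [-3]
STORE_FAST v → v=-3. Stack: []
LOAD_FAST i → push 3. Stack: [3]
LOAD_CONST → push 1. Stack: [3, 1]
BINARY_OP + → 3 + 1 = 4. Stack: [4]
STORE_FAST i → i=4. Stack: []
LOAD_FAST i → push 4. Stack: [4]
LOAD_CONST → push 4. Stack: [4, 4]
COMPARE_OP bool(<) → 4 vs 4 = False. Stack: [False]
POP_JUMP_IF_FALSE → pop False; jump. Stack: []
LOAD_FAST v → push -3. Stack: [-3]
RETURN_VALUE → return -3.

-3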